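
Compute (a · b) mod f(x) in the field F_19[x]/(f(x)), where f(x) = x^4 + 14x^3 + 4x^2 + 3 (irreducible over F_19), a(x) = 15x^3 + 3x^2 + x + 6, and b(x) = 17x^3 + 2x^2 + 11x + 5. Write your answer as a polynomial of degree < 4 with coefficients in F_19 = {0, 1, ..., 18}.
a · b ≡ 18x^3 + 10x^2 + 12x + 8 (mod f(x))

Multiply in F_19[x]: a(x)·b(x) = (15x^3 + 3x^2 + x + 6)·(17x^3 + 2x^2 + 11x + 5) = 8x^6 + 5x^5 + 17x^4 + 3x^3 + 14x + 11. This has degree ≥ 4, so divide by f(x) over F_19: 8x^6 + 5x^5 + 17x^4 + 3x^3 + 14x + 11 = (8x^2 + 7x + 1)·(x^4 + 14x^3 + 4x^2 + 3) + (18x^3 + 10x^2 + 12x + 8). Hence a·b ≡ 18x^3 + 10x^2 + 12x + 8 (mod f). (F_19[x]/(f) is a field with 19^4 = 130321 elements since f is irreducible of degree 4.)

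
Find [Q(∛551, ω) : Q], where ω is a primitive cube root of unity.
[Q(∛551, ω) : Q] = 6

[Q(∛551):Q] = 3 (min poly x^3 - 551, irreducible since 551 is not a perfect cube). [Q(ω):Q] = 2 (min poly x^2 + x + 1). Since Q(∛551) ⊂ R and ω ∉ R, we have ω ∉ Q(∛551), so x^2 + x + 1 remains irreducible over Q(∛551) and [Q(∛551, ω) : Q(∛551)] = 2. By the tower law, [Q(∛551, ω) : Q] = 3 · 2 = 6. (In fact Q(∛551, ω) is the splitting field of x^3 - 551 over Q.)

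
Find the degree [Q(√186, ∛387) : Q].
[Q(√186, ∛387) : Q] = 6

Let L = Q(√186, ∛387). Since Q(√186) ⊂ L and [Q(√186):Q] = 2, the tower law gives 2 | [L:Q]. Likewise Q(∛387) ⊂ L with [Q(∛387):Q] = 3 (because 387 is not a perfect cube), so 3 | [L:Q]. As gcd(2,3) = 1, [L:Q] is divisible by 6. Conversely L is generated over Q by √186 and ∛387, so [L:Q] ≤ 2·3 = 6. Therefore [Q(√186, ∛387) : Q] = 6.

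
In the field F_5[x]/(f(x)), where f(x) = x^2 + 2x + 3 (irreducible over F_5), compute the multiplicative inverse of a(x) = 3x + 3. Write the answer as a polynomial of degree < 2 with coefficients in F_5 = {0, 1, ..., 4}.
a(x)^(-1) ≡ 4x + 4 (mod f(x))

Since f is irreducible over F_5, F_5[x]/(f) is a field and a(x) ≠ 0 has an inverse. Apply the extended Euclidean algorithm to f(x) and a(x) in F_5[x]: f(x) = (2x + 2)·a(x) + (2). The last nonzero remainder is the constant 2 = gcd(f, a) in F_5. Back-substituting through the division chain expresses 2 = s(x)·a(x) + t(x)·f(x) with s(x) ≡ 3x + 3 (mod f), so (3x + 3)·a(x) ≡ 2 (mod f). Multiplying by 2^(-1) ≡ 3 in F_5 gives a(x)^(-1) ≡ 3·(3x + 3) ≡ 4x + 4 (mod f). Check: (3x + 3)·(4x + 4) = 2x^2 + 4x + 2 ≡ 1 (mod x^2 + 2x + 3).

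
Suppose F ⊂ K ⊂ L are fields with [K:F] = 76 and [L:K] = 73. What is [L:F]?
[L:F] = 5548

The tower law says that for any tower of field extensions F ⊂ K ⊂ L with finite degrees, [L:F] = [L:K] · [K:F]. Here this gives [L:F] = 73 · 76 = 5548.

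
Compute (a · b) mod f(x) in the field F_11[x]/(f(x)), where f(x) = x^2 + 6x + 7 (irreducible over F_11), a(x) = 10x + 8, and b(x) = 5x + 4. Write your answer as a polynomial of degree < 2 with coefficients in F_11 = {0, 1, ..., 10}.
a · b ≡ 1 (mod f(x))

Multiply in F_11[x]: a(x)·b(x) = (10x + 8)·(5x + 4) = 6x^2 + 3x + 10. This has degree ≥ 2, so divide by f(x) over F_11: 6x^2 + 3x + 10 = (6)·(x^2 + 6x + 7) + (1). Hence a·b ≡ 1 (mod f). (F_11[x]/(f) is a field with 11^2 = 121 elements since f is irreducible of degree 2.)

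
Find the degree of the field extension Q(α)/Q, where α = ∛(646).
[Q(α):Q] = 3

The minimal polynomial of α is x^3 - 646, irreducible over Q since 646 is not a perfect cube (so x^3 - 646 has no rational root). Hence [Q(α):Q] = deg(m_α) = 3.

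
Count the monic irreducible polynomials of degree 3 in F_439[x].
There are 28201360 monic irreducible polynomials of degree 3 over F_439

Each element of F_{439^3} that lies in no proper subfield is a root of exactly one monic irreducible of degree 3 over F_439, and each such polynomial has 3 distinct roots in F_{439^3}. By Möbius inversion the count is N_439(3) = (1/3) Σ_{d|3} μ(3/d) · 439^d = (1/3)(μ(3)·439^1 + μ(1)·439^3) = 84604080/3 = 28201360.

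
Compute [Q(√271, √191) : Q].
[Q(√271, √191) : Q] = 4

[Q(√271):Q] = 2 (min poly x^2 - 271, irreducible since 271 is squarefree > 1). For the top step, suppose √191 ∈ Q(√271), say √191 = c + d√271 with c, d ∈ Q. Squaring: 191 = c^2 + 271d^2 + 2cd√271. Since √271 ∉ Q this forces 2cd = 0. If d = 0 then √191 = c ∈ Q, contradicting 191 squarefree > 1. If c = 0 then 191 = 271d^2, so 271·191 = (271d)^2 is a perfect square in Q — but 271·191 = 51761 is not a perfect square (since 271 and 191 are distinct squarefree integers). Contradiction. Hence √191 ∉ Q(√271), so x^2 - 191 stays irreducible over Q(√271) and [Q(√271, √191) : Q(√271)] = 2. By the tower law, [Q(√271, √191) : Q] = 2 · 2 = 4.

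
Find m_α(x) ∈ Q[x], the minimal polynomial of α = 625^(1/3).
m_α(x) = x^3 - 625

α satisfies α^3 = 625, so x^3 - 625 annihilates α. By the rational root test, a rational root p/q (in lowest terms) of x^3 - 625 would satisfy p^3 = 625 q^3, forcing q = 1 and p^3 = 625; but 625 is not a perfect cube, contradiction. A monic cubic over Q with no rational root is irreducible (any nontrivial factorization would include a linear factor). Hence x^3 - 625 is the minimal polynomial of α, and in particular [Q(α):Q] = 3.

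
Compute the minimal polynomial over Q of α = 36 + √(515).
m_α(x) = x^2 - 72x + 781

From α - 36 = √(515), squaring gives (α - 36)^2 = 515, i.e. α^2 - 72α + 1296 = 515, so α^2 - 72α + 781 = 0. The discriminant of x^2 - 72x + 781 is (-72)^2 - 4·(781) = 5184 - 3124 = 2060, and 4·(515) is not a perfect square in Q since 515 is squarefree and ≠ 1. Hence x^2 - 72x + 781 is irreducible over Q and is the minimal polynomial of α.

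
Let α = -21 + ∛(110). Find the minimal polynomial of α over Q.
m_α(x) = x^3 + 63x^2 + 1323x + 9151

Set β = α + 21 = ∛(110), so β^3 = 110. Then (α + 21)^3 - 110 = 0, i.e. α is a root of g(x) = (x + 21)^3 - 110 = x^3 + 63x^2 + 1323x + 9151. Since g(x) = h(x + 21) where h(x) = x^3 - 110, and h is irreducible over Q (because 110 is not a perfect cube, so h has no rational root, and a monic cubic with no rational root is irreducible), g is also irreducible (irreducibility is preserved under the substitution x → x + 21). Hence m_α(x) = x^3 + 63x^2 + 1323x + 9151.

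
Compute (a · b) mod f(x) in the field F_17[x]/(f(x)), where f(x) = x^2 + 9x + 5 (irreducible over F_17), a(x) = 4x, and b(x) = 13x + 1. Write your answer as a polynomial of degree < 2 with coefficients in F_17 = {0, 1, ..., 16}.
a · b ≡ 12x + 12 (mod f(x))

Multiply in F_17[x]: a(x)·b(x) = (4x)·(13x + 1) = x^2 + 4x. This has degree ≥ 2, so divide by f(x) over F_17: x^2 + 4x = (1)·(x^2 + 9x + 5) + (12x + 12). Hence a·b ≡ 12x + 12 (mod f). (F_17[x]/(f) is a field with 17^2 = 289 elements since f is irreducible of degree 2.)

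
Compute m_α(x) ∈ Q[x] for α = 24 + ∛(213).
m_α(x) = x^3 - 72x^2 + 1728x - 14037

Set β = α - 24 = ∛(213), so β^3 = 213. Then (α - 24)^3 - 213 = 0, i.e. α is a root of g(x) = (x - 24)^3 - 213 = x^3 - 72x^2 + 1728x - 14037. Since g(x) = h(x - 24) where h(x) = x^3 - 213, and h is irreducible over Q (because 213 is not a perfect cube, so h has no rational root, and a monic cubic with no rational root is irreducible), g is also irreducible (irreducibility is preserved under the substitution x → x - 24). Hence m_α(x) = x^3 - 72x^2 + 1728x - 14037.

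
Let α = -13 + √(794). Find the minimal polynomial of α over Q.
m_α(x) = x^2 + 26x - 625

From α + 13 = √(794), squaring gives (α + 13)^2 = 794, i.e. α^2 + 26α + 169 = 794, so α^2 + 26α - 625 = 0. The discriminant of x^2 + 26x - 625 is (26)^2 - 4·(-625) = 676 + 2500 = 3176, and 4·(794) is not a perfect square in Q since 794 is squarefree and ≠ 1. Hence x^2 + 26x - 625 is irreducible over Q and is the minimal polynomial of α.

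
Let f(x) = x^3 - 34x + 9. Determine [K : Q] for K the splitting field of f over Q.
[K : Q] = 6

By the rational root test, any rational root of the monic integer polynomial f(x) = x^3 - 34x + 9 must be an integer dividing the constant term 9, i.e. one of ±{1, 3, 9}. Evaluating: f(1) = -24, f(-1) = 42, f(3) = -66, f(-3) = 84, f(9) = 432, f(-9) = -414; none is 0, so f has no rational root and is therefore irreducible over Q (a cubic with no linear factor over a field is irreducible). For an irreducible cubic, the Galois group is A_3 or S_3 according as the discriminant disc(f) = -4a^3 - 27b^2 = -4·(-34)^3 - 27·(9)^2 = 155029 is or is not a square in Q. Here disc(f) = 155029 is not a perfect square in Q, so the Galois group of f over Q is not contained in A_3 and must be all of S_3. The splitting field has degree |S_3| = 6 over Q, so [K : Q] = 6.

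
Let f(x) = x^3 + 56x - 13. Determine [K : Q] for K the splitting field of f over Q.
[K : Q] = 6

By the rational root test, any rational root of the monic integer polynomial f(x) = x^3 + 56x - 13 must be an integer dividing the constant term -13, i.e. one of ±{1, 13}. Evaluating: f(1) = 44, f(-1) = -70, f(13) = 2912, f(-13) = -2938; none is 0, so f has no rational root and is therefore irreducible over Q (a cubic with no linear factor over a field is irreducible). For an irreducible cubic, the Galois group is A_3 or S_3 according as the discriminant disc(f) = -4a^3 - 27b^2 = -4·(56)^3 - 27·(-13)^2 = -707027 is or is not a square in Q. Here disc(f) = -707027 is not a perfect square in Q, so the Galois group of f over Q is not contained in A_3 and must be all of S_3. The splitting field has degree |S_3| = 6 over Q, so [K : Q] = 6.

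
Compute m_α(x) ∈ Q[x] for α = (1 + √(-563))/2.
m_α(x) = x^2 - x + 141

From 2α - 1 = √(-563), squaring gives (2α - 1)^2 = -563, i.e. 4α^2 - 4α + 1 = -563, so α^2 - α + (1 + 563)/4 = 0. Since -563 ≡ 1 (mod 4), (1 + 563)/4 = 141 ∈ Z. The polynomial x^2 - x + 141 has discriminant 1 - 4·(141) = -563, which is not a perfect square in Q (d = -563 is squarefree and ≠ 1), so x^2 - x + 141 is irreducible over Q. It is the minimal polynomial of α.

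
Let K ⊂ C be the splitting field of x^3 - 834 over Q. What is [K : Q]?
[K : Q] = 6

The roots of x^3 - 834 are ∛834, ω∛834, ω^2∛834 where ω = e^(2πi/3) is a primitive cube root of unity, so K = Q(∛834, ω). Now [Q(∛834):Q] = 3 (since 834 is not a perfect cube, x^3 - 834 is irreducible) and [Q(ω):Q] = 2. Both 2 and 3 divide [K:Q], and [K:Q] ≤ 3·2 = 6, so [K:Q] = 6. (Equivalently: Q(∛834) ⊂ R but ω ∉ R, so [K : Q(∛834)] = 2.)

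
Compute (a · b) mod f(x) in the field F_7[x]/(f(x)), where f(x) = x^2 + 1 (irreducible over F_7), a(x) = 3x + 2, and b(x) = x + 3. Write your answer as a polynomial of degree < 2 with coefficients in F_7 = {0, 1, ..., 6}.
a · b ≡ 4x + 3 (mod f(x))

Multiply in F_7[x]: a(x)·b(x) = (3x + 2)·(x + 3) = 3x^2 + 4x + 6. This has degree ≥ 2, so divide by f(x) over F_7: 3x^2 + 4x + 6 = (3)·(x^2 + 1) + (4x + 3). Hence a·b ≡ 4x + 3 (mod f). (F_7[x]/(f) is a field with 7^2 = 49 elements since f is irreducible of degree 2.)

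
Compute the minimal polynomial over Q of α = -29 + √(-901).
m_α(x) = x^2 + 58x + 1742

From α + 29 = √(-901), squaring gives (α + 29)^2 = -901, i.e. α^2 + 58α + 841 = -901, so α^2 + 58α + 1742 = 0. The discriminant of x^2 + 58x + 1742 is (58)^2 - 4·(1742) = 3364 - 6968 = -3604, and 4·(-901) is not a perfect square in Q since -901 is squarefree and ≠ 1. Hence x^2 + 58x + 1742 is irreducible over Q and is the minimal polynomial of α.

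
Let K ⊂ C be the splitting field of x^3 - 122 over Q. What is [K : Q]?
[K : Q] = 6

The roots of x^3 - 122 are ∛122, ω∛122, ω^2∛122 where ω = e^(2πi/3) is a primitive cube root of unity, so K = Q(∛122, ω). Now [Q(∛122):Q] = 3 (since 122 is not a perfect cube, x^3 - 122 is irreducible) and [Q(ω):Q] = 2. Both 2 and 3 divide [K:Q], and [K:Q] ≤ 3·2 = 6, so [K:Q] = 6. (Equivalently: Q(∛122) ⊂ R but ω ∉ R, so [K : Q(∛122)] = 2.)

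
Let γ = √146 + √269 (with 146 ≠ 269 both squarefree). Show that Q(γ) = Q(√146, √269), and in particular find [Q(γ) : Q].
[Q(γ) : Q] = 4 (equivalently, Q(γ) = Q(√146, √269))

Obviously Q(γ) ⊆ Q(√146, √269), and [Q(√146, √269):Q] = 4 (since 146, 269 are distinct squarefree integers > 1 with 39274 not a perfect square). To show equality we compute the minimal polynomial of γ. From γ = √146 + √269: γ^2 = 146 + 2√(39274) + 269 = 415 + 2√(39274), so γ^2 - 415 = 2√(39274); squaring, (γ^2 - 415)^2 = 4·39274, i.e. γ^4 - 830γ^2 + 172225 - 157096 = 0, i.e. γ^4 - 830γ^2 + 15129 = 0. So γ is a root of x^4 - 830x^2 + 15129. This polynomial is irreducible over Q: it has no rational root (each ±√146 ± √269 is irrational), and any factorization into two quadratics over Q would force √(39274) ∈ Q (pairing opposite roots) or √146, √269 ∈ Q (other pairings), all impossible. Hence [Q(γ):Q] = 4 = [Q(√146, √269):Q], so Q(γ) = Q(√146, √269).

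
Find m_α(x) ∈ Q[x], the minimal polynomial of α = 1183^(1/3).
m_α(x) = x^3 - 1183

α satisfies α^3 = 1183, so x^3 - 1183 annihilates α. By the rational root test, a rational root p/q (in lowest terms) of x^3 - 1183 would satisfy p^3 = 1183 q^3, forcing q = 1 and p^3 = 1183; but 1183 is not a perfect cube, contradiction. A monic cubic over Q with no rational root is irreducible (any nontrivial factorization would include a linear factor). Hence x^3 - 1183 is the minimal polynomial of α, and in particular [Q(α):Q] = 3.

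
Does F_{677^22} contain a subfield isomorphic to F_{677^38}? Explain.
No: F_{677^38} is not a subfield of F_{677^22}

F_{p^m} embeds in F_{p^n} iff m | n. Here 38 ∤ 22 (since 22 = 0·38 + 22 with remainder 22 ≠ 0), so F_{677^38} is not a subfield of F_{677^22}. Equivalently: if it were, the tower law would give 38 = [F_{677^38}:F_677] dividing [F_{677^22}:F_677] = 22, contradiction.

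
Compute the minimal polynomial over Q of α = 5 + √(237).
m_α(x) = x^2 - 10x - 212

From α - 5 = √(237), squaring gives (α - 5)^2 = 237, i.e. α^2 - 10α + 25 = 237, so α^2 - 10α - 212 = 0. The discriminant of x^2 - 10x - 212 is (-10)^2 - 4·(-212) = 100 + 848 = 948, and 4·(237) is not a perfect square in Q since 237 is squarefree and ≠ 1. Hence x^2 - 10x - 212 is irreducible over Q and is the minimal polynomial of α.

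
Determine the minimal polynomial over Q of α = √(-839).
m_α(x) = x^2 + 839

α satisfies α^2 + 839 = 0, so x^2 + 839 annihilates α. Since d = -839 is squarefree and ≠ 1, it is not a perfect square in Q, so x^2 + 839 has no rational root and is therefore irreducible over Q (a degree-2 polynomial over a field is irreducible iff it has no root). Hence m_α(x) = x^2 + 839.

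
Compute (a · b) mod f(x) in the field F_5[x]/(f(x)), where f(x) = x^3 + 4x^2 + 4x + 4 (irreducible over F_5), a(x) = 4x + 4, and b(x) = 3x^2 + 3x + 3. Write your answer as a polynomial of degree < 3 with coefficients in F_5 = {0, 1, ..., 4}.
a · b ≡ x^2 + x + 4 (mod f(x))

Multiply in F_5[x]: a(x)·b(x) = (4x + 4)·(3x^2 + 3x + 3) = 2x^3 + 4x^2 + 4x + 2. This has degree ≥ 3, so divide by f(x) over F_5: 2x^3 + 4x^2 + 4x + 2 = (2)·(x^3 + 4x^2 + 4x + 4) + (x^2 + x + 4). Hence a·b ≡ x^2 + x + 4 (mod f). (F_5[x]/(f) is a field with 5^3 = 125 elements since f is irreducible of degree 3.)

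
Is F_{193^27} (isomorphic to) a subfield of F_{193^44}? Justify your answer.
No: F_{193^27} is not a subfield of F_{193^44}

F_{p^m} embeds in F_{p^n} iff m | n. Here 27 ∤ 44 (since 44 = 1·27 + 17 with remainder 17 ≠ 0), so F_{193^27} is not a subfield of F_{193^44}. Equivalently: if it were, the tower law would give 27 = [F_{193^27}:F_193] dividing [F_{193^44}:F_193] = 44, contradiction.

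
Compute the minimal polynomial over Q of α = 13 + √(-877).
m_α(x) = x^2 - 26x + 1046

From α - 13 = √(-877), squaring gives (α - 13)^2 = -877, i.e. α^2 - 26α + 169 = -877, so α^2 - 26α + 1046 = 0. The discriminant of x^2 - 26x + 1046 is (-26)^2 - 4·(1046) = 676 - 4184 = -3508, and 4·(-877) is not a perfect square in Q since -877 is squarefree and ≠ 1. Hence x^2 - 26x + 1046 is irreducible over Q and is the minimal polynomial of α.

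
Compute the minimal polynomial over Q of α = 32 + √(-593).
m_α(x) = x^2 - 64x + 1617

From α - 32 = √(-593), squaring gives (α - 32)^2 = -593, i.e. α^2 - 64α + 1024 = -593, so α^2 - 64α + 1617 = 0. The discriminant of x^2 - 64x + 1617 is (-64)^2 - 4·(1617) = 4096 - 6468 = -2372, and 4·(-593) is not a perfect square in Q since -593 is squarefree and ≠ 1. Hence x^2 - 64x + 1617 is irreducible over Q and is the minimal polynomial of α.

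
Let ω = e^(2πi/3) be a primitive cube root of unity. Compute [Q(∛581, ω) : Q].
[Q(∛581, ω) : Q] = 6

[Q(∛581):Q] = 3 (min poly x^3 - 581, irreducible since 581 is not a perfect cube). [Q(ω):Q] = 2 (min poly x^2 + x + 1). Since Q(∛581) ⊂ R and ω ∉ R, we have ω ∉ Q(∛581), so x^2 + x + 1 remains irreducible over Q(∛581) and [Q(∛581, ω) : Q(∛581)] = 2. By the tower law, [Q(∛581, ω) : Q] = 3 · 2 = 6. (In fact Q(∛581, ω) is the splitting field of x^3 - 581 over Q.)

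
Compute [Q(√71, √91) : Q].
[Q(√71, √91) : Q] = 4

[Q(√71):Q] = 2 (min poly x^2 - 71, irreducible since 71 is squarefree > 1). For the top step, suppose √91 ∈ Q(√71), say √91 = c + d√71 with c, d ∈ Q. Squaring: 91 = c^2 + 71d^2 + 2cd√71. Since √71 ∉ Q this forces 2cd = 0. If d = 0 then √91 = c ∈ Q, contradicting 91 squarefree > 1. If c = 0 then 91 = 71d^2, so 71·91 = (71d)^2 is a perfect square in Q — but 71·91 = 6461 is not a perfect square (since 71 and 91 are distinct squarefree integers). Contradiction. Hence √91 ∉ Q(√71), so x^2 - 91 stays irreducible over Q(√71) and [Q(√71, √91) : Q(√71)] = 2. By the tower law, [Q(√71, √91) : Q] = 2 · 2 = 4.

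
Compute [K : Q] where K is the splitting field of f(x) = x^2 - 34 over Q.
[K : Q] = 2

f(x) = x^2 - 34 factors as (x - √34)(x + √34). The splitting field is K = Q(√34). Since 34 is squarefree and > 1, it is not a perfect square, so x^2 - 34 is irreducible over Q and [Q(√34) : Q] = 2. Hence [K : Q] = 2.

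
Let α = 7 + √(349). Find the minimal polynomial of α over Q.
m_α(x) = x^2 - 14x - 300

From α - 7 = √(349), squaring gives (α - 7)^2 = 349, i.e. α^2 - 14α + 49 = 349, so α^2 - 14α - 300 = 0. The discriminant of x^2 - 14x - 300 is (-14)^2 - 4·(-300) = 196 + 1200 = 1396, and 4·(349) is not a perfect square in Q since 349 is squarefree and ≠ 1. Hence x^2 - 14x - 300 is irreducible over Q and is the minimal polynomial of α.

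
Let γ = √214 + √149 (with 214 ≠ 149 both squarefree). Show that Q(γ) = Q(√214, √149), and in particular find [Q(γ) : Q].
[Q(γ) : Q] = 4 (equivalently, Q(γ) = Q(√214, √149))

Obviously Q(γ) ⊆ Q(√214, √149), and [Q(√214, √149):Q] = 4 (since 214, 149 are distinct squarefree integers > 1 with 31886 not a perfect square). To show equality we compute the minimal polynomial of γ. From γ = √214 + √149: γ^2 = 214 + 2√(31886) + 149 = 363 + 2√(31886), so γ^2 - 363 = 2√(31886); squaring, (γ^2 - 363)^2 = 4·31886, i.e. γ^4 - 726γ^2 + 131769 - 127544 = 0, i.e. γ^4 - 726γ^2 + 4225 = 0. So γ is a root of x^4 - 726x^2 + 4225. This polynomial is irreducible over Q: it has no rational root (each ±√214 ± √149 is irrational), and any factorization into two quadratics over Q would force √(31886) ∈ Q (pairing opposite roots) or √214, √149 ∈ Q (other pairings), all impossible. Hence [Q(γ):Q] = 4 = [Q(√214, √149):Q], so Q(γ) = Q(√214, √149).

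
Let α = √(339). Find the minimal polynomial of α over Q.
m_α(x) = x^2 - 339

α satisfies α^2 - 339 = 0, so x^2 - 339 annihilates α. Since d = 339 is squarefree and ≠ 1, it is not a perfect square in Q, so x^2 - 339 has no rational root and is therefore irreducible over Q (a degree-2 polynomial over a field is irreducible iff it has no root). Hence m_α(x) = x^2 - 339.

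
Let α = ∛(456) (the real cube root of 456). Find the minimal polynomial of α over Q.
m_α(x) = x^3 - 456

α satisfies α^3 = 456, so x^3 - 456 annihilates α. By the rational root test, a rational root p/q (in lowest terms) of x^3 - 456 would satisfy p^3 = 456 q^3, forcing q = 1 and p^3 = 456; but 456 is not a perfect cube, contradiction. A monic cubic over Q with no rational root is irreducible (any nontrivial factorization would include a linear factor). Hence x^3 - 456 is the minimal polynomial of α, and in particular [Q(α):Q] = 3.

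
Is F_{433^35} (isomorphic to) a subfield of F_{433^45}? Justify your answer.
No: F_{433^35} is not a subfield of F_{433^45}

F_{p^m} embeds in F_{p^n} iff m | n. Here 35 ∤ 45 (since 45 = 1·35 + 10 with remainder 10 ≠ 0), so F_{433^35} is not a subfield of F_{433^45}. Equivalently: if it were, the tower law would give 35 = [F_{433^35}:F_433] dividing [F_{433^45}:F_433] = 45, contradiction.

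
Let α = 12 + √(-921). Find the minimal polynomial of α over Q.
m_α(x) = x^2 - 24x + 1065

From α - 12 = √(-921), squaring gives (α - 12)^2 = -921, i.e. α^2 - 24α + 144 = -921, so α^2 - 24α + 1065 = 0. The discriminant of x^2 - 24x + 1065 is (-24)^2 - 4·(1065) = 576 - 4260 = -3684, and 4·(-921) is not a perfect square in Q since -921 is squarefree and ≠ 1. Hence x^2 - 24x + 1065 is irreducible over Q and is the minimal polynomial of α.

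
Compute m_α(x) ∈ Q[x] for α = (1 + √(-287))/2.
m_α(x) = x^2 - x + 72

From 2α - 1 = √(-287), squaring gives (2α - 1)^2 = -287, i.e. 4α^2 - 4α + 1 = -287, so α^2 - α + (1 + 287)/4 = 0. Since -287 ≡ 1 (mod 4), (1 + 287)/4 = 72 ∈ Z. The polynomial x^2 - x + 72 has discriminant 1 - 4·(72) = -287, which is not a perfect square in Q (d = -287 is squarefree and ≠ 1), so x^2 - x + 72 is irreducible over Q. It is the minimal polynomial of α.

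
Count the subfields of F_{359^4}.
F_{359^4} has 3 subfields

The subfields of F_{p^n} are exactly the fields F_{p^d} for d | n (each is the fixed field of the unique index-d subgroup of Gal(F_{p^n}/F_p) ≅ Z/nZ). The divisors of n = 4 are {1, 2, 4}, giving 3 subfields: F_{359^1}, F_{359^2}, F_{359^4}.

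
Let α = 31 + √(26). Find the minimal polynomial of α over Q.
m_α(x) = x^2 - 62x + 935

From α - 31 = √(26), squaring gives (α - 31)^2 = 26, i.e. α^2 - 62α + 961 = 26, so α^2 - 62α + 935 = 0. The discriminant of x^2 - 62x + 935 is (-62)^2 - 4·(935) = 3844 - 3740 = 104, and 4·(26) is not a perfect square in Q since 26 is squarefree and ≠ 1. Hence x^2 - 62x + 935 is irreducible over Q and is the minimal polynomial of α.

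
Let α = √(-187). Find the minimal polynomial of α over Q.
m_α(x) = x^2 + 187

α satisfies α^2 + 187 = 0, so x^2 + 187 annihilates α. Since d = -187 is squarefree and ≠ 1, it is not a perfect square in Q, so x^2 + 187 has no rational root and is therefore irreducible over Q (a degree-2 polynomial over a field is irreducible iff it has no root). Hence m_α(x) = x^2 + 187.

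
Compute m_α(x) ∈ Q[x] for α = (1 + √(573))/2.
m_α(x) = x^2 - x - 143

From 2α - 1 = √(573), squaring gives (2α - 1)^2 = 573, i.e. 4α^2 - 4α + 1 = 573, so α^2 - α + (1 - 573)/4 = 0. Since 573 ≡ 1 (mod 4), (1 - 573)/4 = -143 ∈ Z. The polynomial x^2 - x - 143 has discriminant 1 - 4·(-143) = 573, which is not a perfect square in Q (d = 573 is squarefree and ≠ 1), so x^2 - x - 143 is irreducible over Q. It is the minimal polynomial of α.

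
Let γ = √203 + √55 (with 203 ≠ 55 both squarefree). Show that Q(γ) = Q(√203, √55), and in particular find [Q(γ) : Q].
[Q(γ) : Q] = 4 (equivalently, Q(γ) = Q(√203, √55))

Obviously Q(γ) ⊆ Q(√203, √55), and [Q(√203, √55):Q] = 4 (since 203, 55 are distinct squarefree integers > 1 with 11165 not a perfect square). To show equality we compute the minimal polynomial of γ. From γ = √203 + √55: γ^2 = 203 + 2√(11165) + 55 = 258 + 2√(11165), so γ^2 - 258 = 2√(11165); squaring, (γ^2 - 258)^2 = 4·11165, i.e. γ^4 - 516γ^2 + 66564 - 44660 = 0, i.e. γ^4 - 516γ^2 + 21904 = 0. So γ is a root of x^4 - 516x^2 + 21904. This polynomial is irreducible over Q: it has no rational root (each ±√203 ± √55 is irrational), and any factorization into two quadratics over Q would force √(11165) ∈ Q (pairing opposite roots) or √203, √55 ∈ Q (other pairings), all impossible. Hence [Q(γ):Q] = 4 = [Q(√203, √55):Q], so Q(γ) = Q(√203, √55).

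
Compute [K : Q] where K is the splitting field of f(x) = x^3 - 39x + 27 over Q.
[K : Q] = 6

By the rational root test, any rational root of the monic integer polynomial f(x) = x^3 - 39x + 27 must be an integer dividing the constant term 27, i.e. one of ±{1, 3, 9, 27}. Evaluating: f(1) = -11, f(-1) = 65, f(3) = -63, f(-3) = 117, f(9) = 405, f(-9) = -351, f(27) = 18657, f(-27) = -18603; none is 0, so f has no rational root and is therefore irreducible over Q (a cubic with no linear factor over a field is irreducible). For an irreducible cubic, the Galois group is A_3 or S_3 according as the discriminant disc(f) = -4a^3 - 27b^2 = -4·(-39)^3 - 27·(27)^2 = 217593 is or is not a square in Q. Here disc(f) = 217593 is not a perfect square in Q, so the Galois group of f over Q is not contained in A_3 and must be all of S_3. The splitting field has degree |S_3| = 6 over Q, so [K : Q] = 6.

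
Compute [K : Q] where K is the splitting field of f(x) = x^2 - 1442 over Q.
[K : Q] = 2

f(x) = x^2 - 1442 factors as (x - √1442)(x + √1442). The splitting field is K = Q(√1442). Since 1442 is squarefree and > 1, it is not a perfect square, so x^2 - 1442 is irreducible over Q and [Q(√1442) : Q] = 2. Hence [K : Q] = 2.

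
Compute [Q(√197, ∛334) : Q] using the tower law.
[Q(√197, ∛334) : Q] = 6

Let L = Q(√197, ∛334). Since Q(√197) ⊂ L and [Q(√197):Q] = 2, the tower law gives 2 | [L:Q]. Likewise Q(∛334) ⊂ L with [Q(∛334):Q] = 3 (because 334 is not a perfect cube), so 3 | [L:Q]. As gcd(2,3) = 1, [L:Q] is divisible by 6. Conversely L is generated over Q by √197 and ∛334, so [L:Q] ≤ 2·3 = 6. Therefore [Q(√197, ∛334) : Q] = 6.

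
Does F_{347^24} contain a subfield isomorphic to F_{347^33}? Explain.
No: F_{347^33} is not a subfield of F_{347^24}

F_{p^m} embeds in F_{p^n} iff m | n. Here 33 ∤ 24 (since 24 = 0·33 + 24 with remainder 24 ≠ 0), so F_{347^33} is not a subfield of F_{347^24}. Equivalently: if it were, the tower law would give 33 = [F_{347^33}:F_347] dividing [F_{347^24}:F_347] = 24, contradiction.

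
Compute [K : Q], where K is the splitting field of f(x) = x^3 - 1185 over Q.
[K : Q] = 6

The roots of x^3 - 1185 are ∛1185, ω∛1185, ω^2∛1185 where ω = e^(2πi/3) is a primitive cube root of unity, so K = Q(∛1185, ω). Now [Q(∛1185):Q] = 3 (since 1185 is not a perfect cube, x^3 - 1185 is irreducible) and [Q(ω):Q] = 2. Both 2 and 3 divide [K:Q], and [K:Q] ≤ 3·2 = 6, so [K:Q] = 6. (Equivalently: Q(∛1185) ⊂ R but ω ∉ R, so [K : Q(∛1185)] = 2.)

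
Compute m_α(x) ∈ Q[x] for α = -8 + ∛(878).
m_α(x) = x^3 + 24x^2 + 192x - 366

Set β = α + 8 = ∛(878), so β^3 = 878. Then (α + 8)^3 - 878 = 0, i.e. α is a root of g(x) = (x + 8)^3 - 878 = x^3 + 24x^2 + 192x - 366. Since g(x) = h(x + 8) where h(x) = x^3 - 878, and h is irreducible over Q (because 878 is not a perfect cube, so h has no rational root, and a monic cubic with no rational root is irreducible), g is also irreducible (irreducibility is preserved under the substitution x → x + 8). Hence m_α(x) = x^3 + 24x^2 + 192x - 366.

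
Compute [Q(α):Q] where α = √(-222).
[Q(α):Q] = 2

[Q(α):Q] equals the degree of the minimal polynomial of α. Here α^2 = -222 and x^2 + 222 is irreducible (d = -222 is squarefree, ≠ 1, hence not a square), so deg(m_α) = 2. Thus [Q(α):Q] = 2.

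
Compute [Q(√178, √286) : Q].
[Q(√178, √286) : Q] = 4

[Q(√178):Q] = 2 (min poly x^2 - 178, irreducible since 178 is squarefree > 1). For the top step, suppose √286 ∈ Q(√178), say √286 = c + d√178 with c, d ∈ Q. Squaring: 286 = c^2 + 178d^2 + 2cd√178. Since √178 ∉ Q this forces 2cd = 0. If d = 0 then √286 = c ∈ Q, contradicting 286 squarefree > 1. If c = 0 then 286 = 178d^2, so 178·286 = (178d)^2 is a perfect square in Q — but 178·286 = 50908 is not a perfect square (since 178 and 286 are distinct squarefree integers). Contradiction. Hence √286 ∉ Q(√178), so x^2 - 286 stays irreducible over Q(√178) and [Q(√178, √286) : Q(√178)] = 2. By the tower law, [Q(√178, √286) : Q] = 2 · 2 = 4.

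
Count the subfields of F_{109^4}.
F_{109^4} has 3 subfields

The subfields of F_{p^n} are exactly the fields F_{p^d} for d | n (each is the fixed field of the unique index-d subgroup of Gal(F_{p^n}/F_p) ≅ Z/nZ). The divisors of n = 4 are {1, 2, 4}, giving 3 subfields: F_{109^1}, F_{109^2}, F_{109^4}.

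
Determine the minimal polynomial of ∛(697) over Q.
m_α(x) = x^3 - 697

α satisfies α^3 = 697, so x^3 - 697 annihilates α. By the rational root test, a rational root p/q (in lowest terms) of x^3 - 697 would satisfy p^3 = 697 q^3, forcing q = 1 and p^3 = 697; but 697 is not a perfect cube, contradiction. A monic cubic over Q with no rational root is irreducible (any nontrivial factorization would include a linear factor). Hence x^3 - 697 is the minimal polynomial of α, and in particular [Q(α):Q] = 3.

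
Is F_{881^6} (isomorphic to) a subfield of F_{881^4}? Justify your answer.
No: F_{881^6} is not a subfield of F_{881^4}

F_{p^m} embeds in F_{p^n} iff m | n. Here 6 ∤ 4 (since 4 = 0·6 + 4 with remainder 4 ≠ 0), so F_{881^6} is not a subfield of F_{881^4}. Equivalently: if it were, the tower law would give 6 = [F_{881^6}:F_881] dividing [F_{881^4}:F_881] = 4, contradiction.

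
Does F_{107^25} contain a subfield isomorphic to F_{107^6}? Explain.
No: F_{107^6} is not a subfield of F_{107^25}

F_{p^m} embeds in F_{p^n} iff m | n. Here 6 ∤ 25 (since 25 = 4·6 + 1 with remainder 1 ≠ 0), so F_{107^6} is not a subfield of F_{107^25}. Equivalently: if it were, the tower law would give 6 = [F_{107^6}:F_107] dividing [F_{107^25}:F_107] = 25, contradiction.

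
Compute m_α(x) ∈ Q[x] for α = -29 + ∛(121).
m_α(x) = x^3 + 87x^2 + 2523x + 24268

Set β = α + 29 = ∛(121), so β^3 = 121. Then (α + 29)^3 - 121 = 0, i.e. α is a root of g(x) = (x + 29)^3 - 121 = x^3 + 87x^2 + 2523x + 24268. Since g(x) = h(x + 29) where h(x) = x^3 - 121, and h is irreducible over Q (because 121 is not a perfect cube, so h has no rational root, and a monic cubic with no rational root is irreducible), g is also irreducible (irreducibility is preserved under the substitution x → x + 29). Hence m_α(x) = x^3 + 87x^2 + 2523x + 24268.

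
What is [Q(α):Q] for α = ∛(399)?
[Q(α):Q] = 3

The minimal polynomial of α is x^3 - 399, irreducible over Q since 399 is not a perfect cube (so x^3 - 399 has no rational root). Hence [Q(α):Q] = deg(m_α) = 3.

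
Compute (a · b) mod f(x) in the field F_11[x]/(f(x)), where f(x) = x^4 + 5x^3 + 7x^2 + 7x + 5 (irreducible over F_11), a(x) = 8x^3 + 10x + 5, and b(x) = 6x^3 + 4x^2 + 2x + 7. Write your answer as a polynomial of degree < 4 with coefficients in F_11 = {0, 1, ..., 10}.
a · b ≡ 8x^3 + 9x^2 + 5x + 7 (mod f(x))

Multiply in F_11[x]: a(x)·b(x) = (8x^3 + 10x + 5)·(6x^3 + 4x^2 + 2x + 7) = 4x^6 + 10x^5 + 10x^4 + 5x^3 + 7x^2 + 3x + 2. This has degree ≥ 4, so divide by f(x) over F_11: 4x^6 + 10x^5 + 10x^4 + 5x^3 + 7x^2 + 3x + 2 = (4x^2 + x + 10)·(x^4 + 5x^3 + 7x^2 + 7x + 5) + (8x^3 + 9x^2 + 5x + 7). Hence a·b ≡ 8x^3 + 9x^2 + 5x + 7 (mod f). (F_11[x]/(f) is a field with 11^4 = 14641 elements since f is irreducible of degree 4.)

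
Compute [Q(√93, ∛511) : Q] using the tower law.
[Q(√93, ∛511) : Q] = 6

Let L = Q(√93, ∛511). Since Q(√93) ⊂ L and [Q(√93):Q] = 2, the tower law gives 2 | [L:Q]. Likewise Q(∛511) ⊂ L with [Q(∛511):Q] = 3 (because 511 is not a perfect cube), so 3 | [L:Q]. As gcd(2,3) = 1, [L:Q] is divisible by 6. Conversely L is generated over Q by √93 and ∛511, so [L:Q] ≤ 2·3 = 6. Therefore [Q(√93, ∛511) : Q] = 6.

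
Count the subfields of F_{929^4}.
F_{929^4} has 3 subfields

The subfields of F_{p^n} are exactly the fields F_{p^d} for d | n (each is the fixed field of the unique index-d subgroup of Gal(F_{p^n}/F_p) ≅ Z/nZ). The divisors of n = 4 are {1, 2, 4}, giving 3 subfields: F_{929^1}, F_{929^2}, F_{929^4}.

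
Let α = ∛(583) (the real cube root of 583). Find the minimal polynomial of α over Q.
m_α(x) = x^3 - 583

α satisfies α^3 = 583, so x^3 - 583 annihilates α. By the rational root test, a rational root p/q (in lowest terms) of x^3 - 583 would satisfy p^3 = 583 q^3, forcing q = 1 and p^3 = 583; but 583 is not a perfect cube, contradiction. A monic cubic over Q with no rational root is irreducible (any nontrivial factorization would include a linear factor). Hence x^3 - 583 is the minimal polynomial of α, and in particular [Q(α):Q] = 3.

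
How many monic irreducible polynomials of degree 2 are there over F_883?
There are 389403 monic irreducible polynomials of degree 2 over F_883

Each element of F_{883^2} that lies in no proper subfield is a root of exactly one monic irreducible of degree 2 over F_883, and each such polynomial has 2 distinct roots in F_{883^2}. By Möbius inversion the count is N_883(2) = (1/2) Σ_{d|2} μ(2/d) · 883^d = (1/2)(μ(2)·883^1 + μ(1)·883^2) = 778806/2 = 389403.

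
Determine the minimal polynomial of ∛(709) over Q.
m_α(x) = x^3 - 709

α satisfies α^3 = 709, so x^3 - 709 annihilates α. By the rational root test, a rational root p/q (in lowest terms) of x^3 - 709 would satisfy p^3 = 709 q^3, forcing q = 1 and p^3 = 709; but 709 is not a perfect cube, contradiction. A monic cubic over Q with no rational root is irreducible (any nontrivial factorization would include a linear factor). Hence x^3 - 709 is the minimal polynomial of α, and in particular [Q(α):Q] = 3.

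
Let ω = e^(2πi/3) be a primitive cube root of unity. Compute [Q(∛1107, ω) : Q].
[Q(∛1107, ω) : Q] = 6

[Q(∛1107):Q] = 3 (min poly x^3 - 1107, irreducible since 1107 is not a perfect cube). [Q(ω):Q] = 2 (min poly x^2 + x + 1). Since Q(∛1107) ⊂ R and ω ∉ R, we have ω ∉ Q(∛1107), so x^2 + x + 1 remains irreducible over Q(∛1107) and [Q(∛1107, ω) : Q(∛1107)] = 2. By the tower law, [Q(∛1107, ω) : Q] = 3 · 2 = 6. (In fact Q(∛1107, ω) is the splitting field of x^3 - 1107 over Q.)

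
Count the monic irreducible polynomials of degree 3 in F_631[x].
There are 83746320 monic irreducible polynomials of degree 3 over F_631

Each element of F_{631^3} that lies in no proper subfield is a root of exactly one monic irreducible of degree 3 over F_631, and each such polynomial has 3 distinct roots in F_{631^3}. By Möbius inversion the count is N_631(3) = (1/3) Σ_{d|3} μ(3/d) · 631^d = (1/3)(μ(3)·631^1 + μ(1)·631^3) = 251238960/3 = 83746320.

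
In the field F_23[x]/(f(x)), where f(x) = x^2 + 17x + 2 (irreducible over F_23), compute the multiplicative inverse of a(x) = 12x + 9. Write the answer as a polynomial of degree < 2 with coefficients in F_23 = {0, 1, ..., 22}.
a(x)^(-1) ≡ 16x + 7 (mod f(x))

Since f is irreducible over F_23, F_23[x]/(f) is a field and a(x) ≠ 0 has an inverse. Apply the extended Euclidean algorithm to f(x) and a(x) in F_23[x]: f(x) = (2x + 21)·a(x) + (20). The last nonzero remainder is the constant 20 = gcd(f, a) in F_23. Back-substituting through the division chain expresses 20 = s(x)·a(x) + t(x)·f(x) with s(x) ≡ 21x + 2 (mod f), so (21x + 2)·a(x) ≡ 20 (mod f). Multiplying by 20^(-1) ≡ 15 in F_23 gives a(x)^(-1) ≡ 15·(21x + 2) ≡ 16x + 7 (mod f). Check: (12x + 9)·(16x + 7) = 8x^2 + 21x + 17 ≡ 1 (mod x^2 + 17x + 2).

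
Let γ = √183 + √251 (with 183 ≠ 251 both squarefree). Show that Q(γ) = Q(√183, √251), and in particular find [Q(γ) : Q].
[Q(γ) : Q] = 4 (equivalently, Q(γ) = Q(√183, √251))

Obviously Q(γ) ⊆ Q(√183, √251), and [Q(√183, √251):Q] = 4 (since 183, 251 are distinct squarefree integers > 1 with 45933 not a perfect square). To show equality we compute the minimal polynomial of γ. From γ = √183 + √251: γ^2 = 183 + 2√(45933) + 251 = 434 + 2√(45933), so γ^2 - 434 = 2√(45933); squaring, (γ^2 - 434)^2 = 4·45933, i.e. γ^4 - 868γ^2 + 188356 - 183732 = 0, i.e. γ^4 - 868γ^2 + 4624 = 0. So γ is a root of x^4 - 868x^2 + 4624. This polynomial is irreducible over Q: it has no rational root (each ±√183 ± √251 is irrational), and any factorization into two quadratics over Q would force √(45933) ∈ Q (pairing opposite roots) or √183, √251 ∈ Q (other pairings), all impossible. Hence [Q(γ):Q] = 4 = [Q(√183, √251):Q], so Q(γ) = Q(√183, √251).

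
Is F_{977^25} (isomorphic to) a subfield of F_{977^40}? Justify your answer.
No: F_{977^25} is not a subfield of F_{977^40}

F_{p^m} embeds in F_{p^n} iff m | n. Here 25 ∤ 40 (since 40 = 1·25 + 15 with remainder 15 ≠ 0), so F_{977^25} is not a subfield of F_{977^40}. Equivalently: if it were, the tower law would give 25 = [F_{977^25}:F_977] dividing [F_{977^40}:F_977] = 40, contradiction.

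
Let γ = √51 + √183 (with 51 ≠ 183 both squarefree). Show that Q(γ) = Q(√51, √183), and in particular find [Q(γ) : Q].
[Q(γ) : Q] = 4 (equivalently, Q(γ) = Q(√51, √183))

Obviously Q(γ) ⊆ Q(√51, √183), and [Q(√51, √183):Q] = 4 (since 51, 183 are distinct squarefree integers > 1 with 9333 not a perfect square). To show equality we compute the minimal polynomial of γ. From γ = √51 + √183: γ^2 = 51 + 2√(9333) + 183 = 234 + 2√(9333), so γ^2 - 234 = 2√(9333); squaring, (γ^2 - 234)^2 = 4·9333, i.e. γ^4 - 468γ^2 + 54756 - 37332 = 0, i.e. γ^4 - 468γ^2 + 17424 = 0. So γ is a root of x^4 - 468x^2 + 17424. This polynomial is irreducible over Q: it has no rational root (each ±√51 ± √183 is irrational), and any factorization into two quadratics over Q would force √(9333) ∈ Q (pairing opposite roots) or √51, √183 ∈ Q (other pairings), all impossible. Hence [Q(γ):Q] = 4 = [Q(√51, √183):Q], so Q(γ) = Q(√51, √183).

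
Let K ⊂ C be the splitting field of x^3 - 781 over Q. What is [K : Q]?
[K : Q] = 6

The roots of x^3 - 781 are ∛781, ω∛781, ω^2∛781 where ω = e^(2πi/3) is a primitive cube root of unity, so K = Q(∛781, ω). Now [Q(∛781):Q] = 3 (since 781 is not a perfect cube, x^3 - 781 is irreducible) and [Q(ω):Q] = 2. Both 2 and 3 divide [K:Q], and [K:Q] ≤ 3·2 = 6, so [K:Q] = 6. (Equivalently: Q(∛781) ⊂ R but ω ∉ R, so [K : Q(∛781)] = 2.)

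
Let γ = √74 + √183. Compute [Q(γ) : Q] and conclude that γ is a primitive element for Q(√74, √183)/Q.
[Q(γ) : Q] = 4 (equivalently, Q(γ) = Q(√74, √183))

Obviously Q(γ) ⊆ Q(√74, √183), and [Q(√74, √183):Q] = 4 (since 74, 183 are distinct squarefree integers > 1 with 13542 not a perfect square). To show equality we compute the minimal polynomial of γ. From γ = √74 + √183: γ^2 = 74 + 2√(13542) + 183 = 257 + 2√(13542), so γ^2 - 257 = 2√(13542); squaring, (γ^2 - 257)^2 = 4·13542, i.e. γ^4 - 514γ^2 + 66049 - 54168 = 0, i.e. γ^4 - 514γ^2 + 11881 = 0. So γ is a root of x^4 - 514x^2 + 11881. This polynomial is irreducible over Q: it has no rational root (each ±√74 ± √183 is irrational), and any factorization into two quadratics over Q would force √(13542) ∈ Q (pairing opposite roots) or √74, √183 ∈ Q (other pairings), all impossible. Hence [Q(γ):Q] = 4 = [Q(√74, √183):Q], so Q(γ) = Q(√74, √183).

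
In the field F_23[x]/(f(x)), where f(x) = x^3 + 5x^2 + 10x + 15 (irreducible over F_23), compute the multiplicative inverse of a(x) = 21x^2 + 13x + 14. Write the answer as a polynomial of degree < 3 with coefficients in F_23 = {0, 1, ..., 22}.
a(x)^(-1) ≡ 8x^2 + 14x + 21 (mod f(x))

Since f is irreducible over F_23, F_23[x]/(f) is a field and a(x) ≠ 0 has an inverse. Apply the extended Euclidean algorithm to f(x) and a(x) in F_23[x]: f(x) = (11x)·a(x) + (17x + 15);  a(x) = (8x + 14)·(17x + 15) + (11). The last nonzero remainder is the constant 11 = gcd(f, a) in F_23. Back-substituting through the division chain expresses 11 = s(x)·a(x) + t(x)·f(x) with s(x) ≡ 19x^2 + 16x + 1 (mod f), so (19x^2 + 16x + 1)·a(x) ≡ 11 (mod f). Multiplying by 11^(-1) ≡ 21 in F_23 gives a(x)^(-1) ≡ 21·(19x^2 + 16x + 1) ≡ 8x^2 + 14x + 21 (mod f). Check: (21x^2 + 13x + 14)·(8x^2 + 14x + 21) = 7x^4 + 7x^3 + 22x^2 + 9x + 18 ≡ 1 (mod x^3 + 5x^2 + 10x + 15).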